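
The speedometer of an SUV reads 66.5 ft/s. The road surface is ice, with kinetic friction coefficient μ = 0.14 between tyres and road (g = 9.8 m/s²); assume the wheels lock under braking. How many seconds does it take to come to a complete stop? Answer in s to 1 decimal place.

66.5 ft/s × 0.3048 = 20.2692 m/s.
a = μg = 0.14 × 9.8 = 1.372 m/s².
Braking time = v/a = 20.2692 / 1.372 = 14.773 s.

Braking time ≈ 14.8 s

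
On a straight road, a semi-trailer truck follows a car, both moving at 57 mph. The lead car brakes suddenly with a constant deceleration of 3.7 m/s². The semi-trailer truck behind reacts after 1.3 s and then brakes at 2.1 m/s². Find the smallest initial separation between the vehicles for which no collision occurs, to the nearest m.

Minimum gap ≈ 100 m

57 mph × 0.44704 = 25.4813 m/s.
Leader travels v²/(2a_L) = 649.297 / 7.400 = 87.743 m before stopping.
Follower covers v·t_r = 25.4813 × 1.3 = 33.126 m while reacting, then v²/(2a_F) = 649.297 / 4.200 = 154.595 m while braking, for a total of 33.126 + 154.595 = 187.721 m.
Since a_F ≤ a_L and the follower starts braking later, the follower is never slower than the leader, so the closest approach is when both have stopped.
Minimum gap = 187.721 − 87.743 = 99.978 m.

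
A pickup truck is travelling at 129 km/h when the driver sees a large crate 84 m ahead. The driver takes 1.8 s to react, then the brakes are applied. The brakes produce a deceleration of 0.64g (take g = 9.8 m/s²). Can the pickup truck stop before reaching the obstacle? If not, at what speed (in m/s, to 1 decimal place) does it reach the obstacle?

129 km/h ÷ 3.6 = 35.8333 m/s.
a = 0.64 × 9.8 = 6.272 m/s².
Reaction distance = 35.8333 × 1.8 = 64.500 m.
Braking distance needed to stop: v²/(2a) = 1284.025 / 12.544 = 102.362 m, so total needed = 64.500 + 102.362 = 166.862 m > 84 m — it cannot stop.
Distance remaining when braking begins: 84 − 64.500 = 19.500 m.
v² = v₀² − 2a·d = 1284.025 − 2 × 6.272 × 19.500 = 1039.417 m²/s².
v = √1039.417 = 32.240 m/s.

No — it strikes the obstacle at 32.2 m/s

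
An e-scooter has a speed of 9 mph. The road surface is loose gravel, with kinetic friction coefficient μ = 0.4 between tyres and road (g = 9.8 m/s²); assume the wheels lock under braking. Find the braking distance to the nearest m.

9 mph × 0.44704 = 4.0234 m/s.
a = μg = 0.4 × 9.8 = 3.920 m/s².
Braking distance = v²/(2a) = 4.0234² / (2 × 3.920) = 16.188 / 7.840 = 2.065 m.

Braking distance ≈ 2 m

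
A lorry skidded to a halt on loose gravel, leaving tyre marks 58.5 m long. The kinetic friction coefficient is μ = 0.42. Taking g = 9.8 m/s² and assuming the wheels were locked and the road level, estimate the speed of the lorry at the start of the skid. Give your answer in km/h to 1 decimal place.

Deceleration a = μg = 0.42 × 9.8 = 4.116 m/s².
v = √(2a·d) = √(2 × 4.116 × 58.5) = √481.572 = 21.9447 m/s.
= 21.9447 × 3.6 = 79.001 km/h.

Initial speed ≈ 79.0 km/h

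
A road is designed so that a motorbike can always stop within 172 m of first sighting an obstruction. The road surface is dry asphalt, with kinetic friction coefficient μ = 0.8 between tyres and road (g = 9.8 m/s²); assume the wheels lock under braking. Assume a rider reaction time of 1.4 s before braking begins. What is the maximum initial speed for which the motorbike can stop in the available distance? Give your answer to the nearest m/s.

a = μg = 0.8 × 9.8 = 7.840 m/s².
Stopping distance: v·t_r + v²/(2a) = 172 with t_r = 1.4 s and a = 7.840 m/s².
So v² + 21.952 v − 2696.96 = 0.
Positive root: v = −a·t_r + √((a·t_r)² + 2a·d) = −10.976 + √(120.473 + 2696.96) = 42.1035 m/s.

Maximum speed ≈ 42 m/s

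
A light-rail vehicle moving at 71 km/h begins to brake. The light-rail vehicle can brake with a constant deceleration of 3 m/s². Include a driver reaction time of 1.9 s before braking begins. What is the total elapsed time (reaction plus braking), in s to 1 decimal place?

71 km/h ÷ 3.6 = 19.7222 m/s.
Braking time = v/a = 19.7222 / 3.000 = 6.574 s.
Total = 1.9 + 6.574 = 8.474 s.

Total time ≈ 8.5 s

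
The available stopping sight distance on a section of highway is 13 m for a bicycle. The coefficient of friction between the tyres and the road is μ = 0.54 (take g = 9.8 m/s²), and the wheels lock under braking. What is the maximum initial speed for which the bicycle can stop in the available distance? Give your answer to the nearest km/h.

a = μg = 0.54 × 9.8 = 5.292 m/s².
v²/(2a) = d ⇒ v = √(2 × 5.292 × 13) = √137.59 = 11.7299 m/s.
11.7299 m/s × 3.6 = 42.228 km/h.

Maximum speed ≈ 42 km/h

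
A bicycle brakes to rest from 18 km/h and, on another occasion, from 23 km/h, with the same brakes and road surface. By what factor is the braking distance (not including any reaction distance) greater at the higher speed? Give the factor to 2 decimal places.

Factor ≈ 1.63

Braking distance d = v²/(2a), so with a fixed, d ∝ v².
Factor = (23/18)² = 1.2778² = 1.6328.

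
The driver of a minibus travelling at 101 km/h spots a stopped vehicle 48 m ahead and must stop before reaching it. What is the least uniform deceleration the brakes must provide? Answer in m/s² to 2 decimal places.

101 km/h ÷ 3.6 = 28.0556 m/s.
v² = 2a·d ⇒ a = v²/(2d) = 28.0556² / (2 × 48.000) = 787.117 / 96.000 = 8.1991 m/s².

Required deceleration ≈ 8.20 m/s²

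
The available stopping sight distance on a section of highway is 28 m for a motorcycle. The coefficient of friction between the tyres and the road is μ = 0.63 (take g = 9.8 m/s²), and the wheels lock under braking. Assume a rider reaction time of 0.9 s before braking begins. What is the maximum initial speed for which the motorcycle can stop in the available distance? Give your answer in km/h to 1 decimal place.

Maximum speed ≈ 49.9 km/h

a = μg = 0.63 × 9.8 = 6.174 m/s².
Stopping distance: v·t_r + v²/(2a) = 28 with t_r = 0.9 s and a = 6.174 m/s².
So v² + 11.113 v − 345.74 = 0.
Positive root: v = −a·t_r + √((a·t_r)² + 2a·d) = −5.557 + √(30.880 + 345.74) = 13.8497 m/s.
13.8497 m/s × 3.6 = 49.859 km/h.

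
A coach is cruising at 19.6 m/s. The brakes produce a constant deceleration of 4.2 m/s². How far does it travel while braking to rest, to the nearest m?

Braking distance ≈ 46 m

Braking distance = v²/(2a) = 19.6000² / (2 × 4.200) = 384.160 / 8.400 = 45.733 m.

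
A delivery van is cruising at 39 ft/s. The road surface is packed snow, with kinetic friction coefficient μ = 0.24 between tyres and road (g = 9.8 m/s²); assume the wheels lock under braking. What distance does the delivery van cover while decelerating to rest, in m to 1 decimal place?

39 ft/s × 0.3048 = 11.8872 m/s.
a = μg = 0.24 × 9.8 = 2.352 m/s².
Braking distance = v²/(2a) = 11.8872² / (2 × 2.352) = 141.306 / 4.704 = 30.040 m.

Braking distance ≈ 30.0 m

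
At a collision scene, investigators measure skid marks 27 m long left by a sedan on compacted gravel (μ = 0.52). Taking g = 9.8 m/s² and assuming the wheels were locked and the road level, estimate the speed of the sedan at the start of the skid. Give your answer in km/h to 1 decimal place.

Deceleration a = μg = 0.52 × 9.8 = 5.096 m/s².
v = √(2a·d) = √(2 × 5.096 × 27) = √275.184 = 16.5887 m/s.
= 16.5887 × 3.6 = 59.719 km/h.

Initial speed ≈ 59.7 km/h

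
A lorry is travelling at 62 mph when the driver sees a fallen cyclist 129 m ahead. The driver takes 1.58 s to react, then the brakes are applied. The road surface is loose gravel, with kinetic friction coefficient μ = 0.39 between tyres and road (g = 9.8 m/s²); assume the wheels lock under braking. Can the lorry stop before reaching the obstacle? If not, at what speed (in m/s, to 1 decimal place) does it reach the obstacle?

No — it strikes the obstacle at 10.8 m/s

62 mph × 0.44704 = 27.7165 m/s.
a = μg = 0.39 × 9.8 = 3.822 m/s².
Reaction distance = 27.7165 × 1.58 = 43.792 m.
Braking distance needed to stop: v²/(2a) = 768.204 / 7.644 = 100.498 m, so total needed = 43.792 + 100.498 = 144.290 m > 129 m — it cannot stop.
Distance remaining when braking begins: 129 − 43.792 = 85.208 m.
v² = v₀² − 2a·d = 768.204 − 2 × 3.822 × 85.208 = 116.874 m²/s².
v = √116.874 = 10.811 m/s.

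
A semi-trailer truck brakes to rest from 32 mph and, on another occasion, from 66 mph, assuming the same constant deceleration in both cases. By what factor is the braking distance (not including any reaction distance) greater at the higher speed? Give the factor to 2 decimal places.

Factor ≈ 4.25

Braking distance d = v²/(2a), so with a fixed, d ∝ v².
Factor = (66/32)² = 2.0625² = 4.2539.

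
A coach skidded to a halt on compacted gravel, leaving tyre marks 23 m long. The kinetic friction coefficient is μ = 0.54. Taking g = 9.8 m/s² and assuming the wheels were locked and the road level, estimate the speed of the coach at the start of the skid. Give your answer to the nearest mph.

Deceleration a = μg = 0.54 × 9.8 = 5.292 m/s².
v = √(2a·d) = √(2 × 5.292 × 23) = √243.432 = 15.6023 m/s.
= 15.6023 ÷ 0.44704 = 34.901 mph.

Initial speed ≈ 35 mph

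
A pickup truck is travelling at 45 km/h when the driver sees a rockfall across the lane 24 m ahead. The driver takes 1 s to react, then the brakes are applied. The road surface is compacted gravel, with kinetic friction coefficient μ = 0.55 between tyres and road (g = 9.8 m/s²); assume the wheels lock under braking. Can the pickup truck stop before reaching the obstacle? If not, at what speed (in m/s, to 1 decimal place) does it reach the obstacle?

45 km/h ÷ 3.6 = 12.5000 m/s.
a = μg = 0.55 × 9.8 = 5.390 m/s².
Reaction distance = 12.5000 × 1 = 12.500 m.
Braking distance needed to stop: v²/(2a) = 156.250 / 10.780 = 14.494 m, so total needed = 12.500 + 14.494 = 26.994 m > 24 m — it cannot stop.
Distance remaining when braking begins: 24 − 12.500 = 11.500 m.
v² = v₀² − 2a·d = 156.250 − 2 × 5.390 × 11.500 = 32.280 m²/s².
v = √32.280 = 5.682 m/s.

No — it strikes the obstacle at 5.7 m/s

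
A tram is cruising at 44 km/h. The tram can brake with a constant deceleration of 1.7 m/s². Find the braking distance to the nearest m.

Braking distance ≈ 44 m

44 km/h ÷ 3.6 = 12.2222 m/s.
Braking distance = v²/(2a) = 12.2222² / (2 × 1.700) = 149.382 / 3.400 = 43.936 m.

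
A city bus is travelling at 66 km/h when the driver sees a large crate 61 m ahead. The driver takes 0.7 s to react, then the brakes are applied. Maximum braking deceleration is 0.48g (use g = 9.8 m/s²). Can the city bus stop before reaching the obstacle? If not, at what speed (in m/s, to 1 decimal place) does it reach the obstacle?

66 km/h ÷ 3.6 = 18.3333 m/s.
a = 0.48 × 9.8 = 4.704 m/s².
Reaction distance = 18.3333 × 0.7 = 12.833 m.
Braking distance = v²/(2a) = 336.110 / 9.408 = 35.726 m.
Total stopping distance = 12.833 + 35.726 = 48.559 m, vs 61 m available — it stops with 61 − 48.559 = 12.441 m to spare.

Yes — it stops about 12.4 m short of the obstacle, so it never reaches it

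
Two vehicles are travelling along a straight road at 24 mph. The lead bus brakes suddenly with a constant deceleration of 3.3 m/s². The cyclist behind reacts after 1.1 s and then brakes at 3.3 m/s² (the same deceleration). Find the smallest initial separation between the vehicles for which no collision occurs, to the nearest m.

24 mph × 0.44704 = 10.7290 m/s.
Leader travels v²/(2a_L) = 115.111 / 6.600 = 17.441 m before stopping.
Follower covers v·t_r = 10.7290 × 1.1 = 11.802 m while reacting, then v²/(2a_F) = 115.111 / 6.600 = 17.441 m while braking, for a total of 11.802 + 17.441 = 29.243 m.
Since a_F ≤ a_L and the follower starts braking later, the follower is never slower than the leader, so the closest approach is when both have stopped.
Minimum gap = 29.243 − 17.441 = 11.802 m.

Minimum gap ≈ 12 m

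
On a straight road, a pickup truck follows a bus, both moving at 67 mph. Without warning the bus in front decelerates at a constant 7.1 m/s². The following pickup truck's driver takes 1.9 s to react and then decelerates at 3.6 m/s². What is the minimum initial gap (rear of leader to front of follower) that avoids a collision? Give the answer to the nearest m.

Minimum gap ≈ 118 m

67 mph × 0.44704 = 29.9517 m/s.
Leader travels v²/(2a_L) = 897.104 / 14.200 = 63.176 m before stopping.
Follower covers v·t_r = 29.9517 × 1.9 = 56.908 m while reacting, then v²/(2a_F) = 897.104 / 7.200 = 124.598 m while braking, for a total of 56.908 + 124.598 = 181.506 m.
Since a_F ≤ a_L and the follower starts braking later, the follower is never slower than the leader, so the closest approach is when both have stopped.
Minimum gap = 181.506 − 63.176 = 118.330 m.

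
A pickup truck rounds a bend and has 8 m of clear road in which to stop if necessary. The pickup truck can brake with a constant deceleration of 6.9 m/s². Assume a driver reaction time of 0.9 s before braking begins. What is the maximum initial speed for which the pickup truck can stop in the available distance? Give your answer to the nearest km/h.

Stopping distance: v·t_r + v²/(2a) = 8 with t_r = 0.9 s and a = 6.900 m/s².
So v² + 12.420 v − 110.40 = 0.
Positive root: v = −a·t_r + √((a·t_r)² + 2a·d) = −6.210 + √(38.564 + 110.40) = 5.9951 m/s.
5.9951 m/s × 3.6 = 21.582 km/h.

Maximum speed ≈ 22 km/h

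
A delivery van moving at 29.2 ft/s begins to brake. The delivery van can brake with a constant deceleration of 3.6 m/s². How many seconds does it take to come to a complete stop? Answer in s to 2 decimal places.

Braking time ≈ 2.47 s

29.2 ft/s × 0.3048 = 8.9002 m/s.
Braking time = v/a = 8.9002 / 3.600 = 2.472 s.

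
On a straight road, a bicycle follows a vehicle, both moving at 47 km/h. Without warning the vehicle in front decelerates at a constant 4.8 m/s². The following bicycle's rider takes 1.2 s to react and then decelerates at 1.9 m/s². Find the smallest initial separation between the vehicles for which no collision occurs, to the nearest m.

47 km/h ÷ 3.6 = 13.0556 m/s.
Leader travels v²/(2a_L) = 170.449 / 9.600 = 17.755 m before stopping.
Follower covers v·t_r = 13.0556 × 1.2 = 15.667 m while reacting, then v²/(2a_F) = 170.449 / 3.800 = 44.855 m while braking, for a total of 15.667 + 44.855 = 60.522 m.
Since a_F ≤ a_L and the follower starts braking later, the follower is never slower than the leader, so the closest approach is when both have stopped.
Minimum gap = 60.522 − 17.755 = 42.767 m.

Minimum gap ≈ 43 m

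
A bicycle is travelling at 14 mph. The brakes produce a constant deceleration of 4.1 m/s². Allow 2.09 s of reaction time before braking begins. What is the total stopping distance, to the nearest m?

Total stopping distance ≈ 18 m

14 mph × 0.44704 = 6.2586 m/s.
Reaction distance = v·t_r = 6.2586 × 2.09 = 13.080 m.
Braking distance = v²/(2a) = 6.2586² / (2 × 4.100) = 39.170 / 8.200 = 4.777 m.
Total = 13.080 + 4.777 = 17.857 m.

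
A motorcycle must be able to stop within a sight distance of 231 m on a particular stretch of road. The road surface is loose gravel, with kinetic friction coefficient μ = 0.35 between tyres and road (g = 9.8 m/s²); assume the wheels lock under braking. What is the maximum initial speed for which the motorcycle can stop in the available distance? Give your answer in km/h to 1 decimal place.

Maximum speed ≈ 143.3 km/h

a = μg = 0.35 × 9.8 = 3.430 m/s².
v²/(2a) = d ⇒ v = √(2 × 3.430 × 231) = √1584.66 = 39.8078 m/s.
39.8078 m/s × 3.6 = 143.308 km/h.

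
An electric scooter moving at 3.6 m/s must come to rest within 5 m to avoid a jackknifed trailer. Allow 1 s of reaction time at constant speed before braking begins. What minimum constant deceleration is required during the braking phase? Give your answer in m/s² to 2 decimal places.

Required deceleration ≈ 4.63 m/s²

Distance covered during reaction = 3.6000 × 1 = 3.600 m.
Distance available for braking: 5 − 3.600 = 1.400 m.
v² = 2a·d ⇒ a = v²/(2d) = 3.6000² / (2 × 1.400) = 12.960 / 2.800 = 4.6286 m/s².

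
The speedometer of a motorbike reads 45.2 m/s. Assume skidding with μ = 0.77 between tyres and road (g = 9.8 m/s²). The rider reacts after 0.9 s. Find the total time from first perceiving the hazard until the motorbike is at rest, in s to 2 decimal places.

Total time ≈ 6.89 s

a = μg = 0.77 × 9.8 = 7.546 m/s².
Braking time = v/a = 45.2000 / 7.546 = 5.990 s.
Total = 0.9 + 5.990 = 6.890 s.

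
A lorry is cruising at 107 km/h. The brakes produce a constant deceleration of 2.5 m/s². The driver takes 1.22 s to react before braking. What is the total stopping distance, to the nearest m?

Total stopping distance ≈ 213 m

107 km/h ÷ 3.6 = 29.7222 m/s.
Reaction distance = v·t_r = 29.7222 × 1.22 = 36.261 m.
Braking distance = v²/(2a) = 29.7222² / (2 × 2.500) = 883.409 / 5.000 = 176.682 m.
Total = 36.261 + 176.682 = 212.943 m.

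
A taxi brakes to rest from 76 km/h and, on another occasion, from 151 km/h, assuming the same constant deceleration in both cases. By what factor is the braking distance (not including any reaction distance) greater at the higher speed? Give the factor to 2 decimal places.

Braking distance d = v²/(2a), so with a fixed, d ∝ v².
Factor = (151/76)² = 1.9868² = 3.9474.

Factor ≈ 3.95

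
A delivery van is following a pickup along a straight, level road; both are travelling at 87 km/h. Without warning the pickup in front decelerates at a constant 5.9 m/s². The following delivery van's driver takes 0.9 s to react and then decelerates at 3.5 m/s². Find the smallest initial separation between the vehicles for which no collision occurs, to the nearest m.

Minimum gap ≈ 56 m

87 km/h ÷ 3.6 = 24.1667 m/s.
Leader travels v²/(2a_L) = 584.029 / 11.800 = 49.494 m before stopping.
Follower covers v·t_r = 24.1667 × 0.9 = 21.750 m while reacting, then v²/(2a_F) = 584.029 / 7.000 = 83.433 m while braking, for a total of 21.750 + 83.433 = 105.183 m.
Since a_F ≤ a_L and the follower starts braking later, the follower is never slower than the leader, so the closest approach is when both have stopped.
Minimum gap = 105.183 − 49.494 = 55.689 m.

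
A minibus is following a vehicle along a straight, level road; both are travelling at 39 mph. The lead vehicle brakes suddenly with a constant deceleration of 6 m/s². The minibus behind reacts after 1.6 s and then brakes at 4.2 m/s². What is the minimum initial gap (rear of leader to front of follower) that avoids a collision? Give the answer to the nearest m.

Minimum gap ≈ 39 m

39 mph × 0.44704 = 17.4346 m/s.
Leader travels v²/(2a_L) = 303.965 / 12.000 = 25.330 m before stopping.
Follower covers v·t_r = 17.4346 × 1.6 = 27.895 m while reacting, then v²/(2a_F) = 303.965 / 8.400 = 36.186 m while braking, for a total of 27.895 + 36.186 = 64.081 m.
Since a_F ≤ a_L and the follower starts braking later, the follower is never slower than the leader, so the closest approach is when both have stopped.
Minimum gap = 64.081 − 25.330 = 38.751 m.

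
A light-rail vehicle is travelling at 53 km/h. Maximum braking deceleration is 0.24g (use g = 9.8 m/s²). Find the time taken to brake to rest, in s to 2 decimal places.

53 km/h ÷ 3.6 = 14.7222 m/s.
a = 0.24 × 9.8 = 2.352 m/s².
Braking time = v/a = 14.7222 / 2.352 = 6.259 s.

Braking time ≈ 6.26 s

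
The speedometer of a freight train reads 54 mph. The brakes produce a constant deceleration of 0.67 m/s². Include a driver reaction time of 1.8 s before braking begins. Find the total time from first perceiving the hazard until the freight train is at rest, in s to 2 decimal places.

Total time ≈ 37.83 s

54 mph × 0.44704 = 24.1402 m/s.
Braking time = v/a = 24.1402 / 0.670 = 36.030 s.
Total = 1.8 + 36.030 = 37.830 s.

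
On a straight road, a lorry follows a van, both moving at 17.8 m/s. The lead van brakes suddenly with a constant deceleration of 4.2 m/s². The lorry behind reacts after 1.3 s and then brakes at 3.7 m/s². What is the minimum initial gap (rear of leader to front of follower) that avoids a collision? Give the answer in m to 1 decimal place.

Minimum gap ≈ 28.2 m

Leader travels v²/(2a_L) = 316.840 / 8.400 = 37.719 m before stopping.
Follower covers v·t_r = 17.8000 × 1.3 = 23.140 m while reacting, then v²/(2a_F) = 316.840 / 7.400 = 42.816 m while braking, for a total of 23.140 + 42.816 = 65.956 m.
Since a_F ≤ a_L and the follower starts braking later, the follower is never slower than the leader, so the closest approach is when both have stopped.
Minimum gap = 65.956 − 37.719 = 28.237 m.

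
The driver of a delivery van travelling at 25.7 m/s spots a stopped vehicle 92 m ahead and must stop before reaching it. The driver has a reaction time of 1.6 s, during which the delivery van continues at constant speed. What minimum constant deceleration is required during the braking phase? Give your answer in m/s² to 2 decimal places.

Required deceleration ≈ 6.49 m/s²

Distance covered during reaction = 25.7000 × 1.6 = 41.120 m.
Distance available for braking: 92 − 41.120 = 50.880 m.
v² = 2a·d ⇒ a = v²/(2d) = 25.7000² / (2 × 50.880) = 660.490 / 101.760 = 6.4907 m/s².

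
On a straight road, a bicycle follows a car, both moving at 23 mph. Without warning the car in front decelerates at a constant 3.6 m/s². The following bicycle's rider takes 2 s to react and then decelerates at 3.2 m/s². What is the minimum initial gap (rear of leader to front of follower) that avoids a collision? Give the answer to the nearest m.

23 mph × 0.44704 = 10.2819 m/s.
Leader travels v²/(2a_L) = 105.717 / 7.200 = 14.683 m before stopping.
Follower covers v·t_r = 10.2819 × 2 = 20.564 m while reacting, then v²/(2a_F) = 105.717 / 6.400 = 16.518 m while braking, for a total of 20.564 + 16.518 = 37.082 m.
Since a_F ≤ a_L and the follower starts braking later, the follower is never slower than the leader, so the closest approach is when both have stopped.
Minimum gap = 37.082 − 14.683 = 22.399 m.

Minimum gap ≈ 22 m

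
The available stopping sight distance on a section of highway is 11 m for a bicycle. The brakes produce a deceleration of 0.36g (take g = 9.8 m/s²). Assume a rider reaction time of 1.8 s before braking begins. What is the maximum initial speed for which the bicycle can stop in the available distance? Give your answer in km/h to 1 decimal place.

Maximum speed ≈ 16.2 km/h

a = 0.36 × 9.8 = 3.528 m/s².
Stopping distance: v·t_r + v²/(2a) = 11 with t_r = 1.8 s and a = 3.528 m/s².
So v² + 12.701 v − 77.62 = 0.
Positive root: v = −a·t_r + √((a·t_r)² + 2a·d) = −6.350 + √(40.322 + 77.62) = 4.5101 m/s.
4.5101 m/s × 3.6 = 16.236 km/h.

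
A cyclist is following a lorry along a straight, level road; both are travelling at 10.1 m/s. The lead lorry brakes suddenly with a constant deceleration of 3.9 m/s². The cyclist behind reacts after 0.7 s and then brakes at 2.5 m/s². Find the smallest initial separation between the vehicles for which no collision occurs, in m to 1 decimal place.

Leader travels v²/(2a_L) = 102.010 / 7.800 = 13.078 m before stopping.
Follower covers v·t_r = 10.1000 × 0.7 = 7.070 m while reacting, then v²/(2a_F) = 102.010 / 5.000 = 20.402 m while braking, for a total of 7.070 + 20.402 = 27.472 m.
Since a_F ≤ a_L and the follower starts braking later, the follower is never slower than the leader, so the closest approach is when both have stopped.
Minimum gap = 27.472 − 13.078 = 14.394 m.

Minimum gap ≈ 14.4 m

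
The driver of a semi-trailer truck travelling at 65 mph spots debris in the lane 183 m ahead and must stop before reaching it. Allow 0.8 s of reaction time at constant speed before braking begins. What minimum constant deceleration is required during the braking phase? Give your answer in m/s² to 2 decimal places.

Required deceleration ≈ 2.64 m/s²

65 mph × 0.44704 = 29.0576 m/s.
Distance covered during reaction = 29.0576 × 0.8 = 23.246 m.
Distance available for braking: 183 − 23.246 = 159.754 m.
v² = 2a·d ⇒ a = v²/(2d) = 29.0576² / (2 × 159.754) = 844.344 / 319.508 = 2.6426 m/s².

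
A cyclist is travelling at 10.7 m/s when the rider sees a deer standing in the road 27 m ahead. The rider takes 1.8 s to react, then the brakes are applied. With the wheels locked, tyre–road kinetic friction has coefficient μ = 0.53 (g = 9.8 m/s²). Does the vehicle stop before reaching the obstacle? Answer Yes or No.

No

a = μg = 0.53 × 9.8 = 5.194 m/s².
Reaction distance = 10.7000 × 1.8 = 19.260 m.
Braking distance = v²/(2a) = 114.490 / 10.388 = 11.021 m.
Total stopping distance = 19.260 + 11.021 = 30.281 m, vs 27 m available — it cannot stop in time and overshoots by 30.281 − 27 = 3.281 m.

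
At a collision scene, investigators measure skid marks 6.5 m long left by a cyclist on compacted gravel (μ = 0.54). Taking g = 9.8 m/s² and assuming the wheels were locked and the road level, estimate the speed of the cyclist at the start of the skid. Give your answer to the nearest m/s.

Deceleration a = μg = 0.54 × 9.8 = 5.292 m/s².
v = √(2a·d) = √(2 × 5.292 × 6.5) = √68.796 = 8.2943 m/s.

Initial speed ≈ 8 m/s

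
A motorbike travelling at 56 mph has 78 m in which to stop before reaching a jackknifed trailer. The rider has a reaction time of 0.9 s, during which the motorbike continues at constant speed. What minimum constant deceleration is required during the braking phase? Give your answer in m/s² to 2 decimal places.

Required deceleration ≈ 5.65 m/s²

56 mph × 0.44704 = 25.0342 m/s.
Distance covered during reaction = 25.0342 × 0.9 = 22.531 m.
Distance available for braking: 78 − 22.531 = 55.469 m.
v² = 2a·d ⇒ a = v²/(2d) = 25.0342² / (2 × 55.469) = 626.711 / 110.938 = 5.6492 m/s².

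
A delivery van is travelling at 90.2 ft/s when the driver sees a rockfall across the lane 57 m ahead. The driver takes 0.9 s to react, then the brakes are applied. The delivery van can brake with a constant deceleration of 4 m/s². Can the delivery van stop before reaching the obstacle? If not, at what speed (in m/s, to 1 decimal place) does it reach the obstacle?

90.2 ft/s × 0.3048 = 27.4930 m/s.
Reaction distance = 27.4930 × 0.9 = 24.744 m.
Braking distance needed to stop: v²/(2a) = 755.865 / 8.000 = 94.483 m, so total needed = 24.744 + 94.483 = 119.227 m > 57 m — it cannot stop.
Distance remaining when braking begins: 57 − 24.744 = 32.256 m.
v² = v₀² − 2a·d = 755.865 − 2 × 4.000 × 32.256 = 497.817 m²/s².
v = √497.817 = 22.312 m/s.

No — it strikes the obstacle at 22.3 m/s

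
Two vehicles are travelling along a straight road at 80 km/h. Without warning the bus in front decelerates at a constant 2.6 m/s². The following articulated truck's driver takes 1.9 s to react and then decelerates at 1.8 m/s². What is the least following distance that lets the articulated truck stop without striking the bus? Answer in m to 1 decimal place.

80 km/h ÷ 3.6 = 22.2222 m/s.
Leader travels v²/(2a_L) = 493.826 / 5.200 = 94.967 m before stopping.
Follower covers v·t_r = 22.2222 × 1.9 = 42.222 m while reacting, then v²/(2a_F) = 493.826 / 3.600 = 137.174 m while braking, for a total of 42.222 + 137.174 = 179.396 m.
Since a_F ≤ a_L and the follower starts braking later, the follower is never slower than the leader, so the closest approach is when both have stopped.
Minimum gap = 179.396 − 94.967 = 84.429 m.

Minimum gap ≈ 84.4 m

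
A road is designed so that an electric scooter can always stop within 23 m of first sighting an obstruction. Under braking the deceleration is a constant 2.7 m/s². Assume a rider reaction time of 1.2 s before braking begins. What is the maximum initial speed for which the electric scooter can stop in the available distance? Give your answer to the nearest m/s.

Maximum speed ≈ 8 m/s

Stopping distance: v·t_r + v²/(2a) = 23 with t_r = 1.2 s and a = 2.700 m/s².
So v² + 6.480 v − 124.20 = 0.
Positive root: v = −a·t_r + √((a·t_r)² + 2a·d) = −3.240 + √(10.498 + 124.20) = 8.3659 m/s.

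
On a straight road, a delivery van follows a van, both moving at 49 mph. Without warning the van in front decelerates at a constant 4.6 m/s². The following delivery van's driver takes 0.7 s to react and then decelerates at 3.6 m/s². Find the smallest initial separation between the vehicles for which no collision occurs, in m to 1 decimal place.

49 mph × 0.44704 = 21.9050 m/s.
Leader travels v²/(2a_L) = 479.829 / 9.200 = 52.155 m before stopping.
Follower covers v·t_r = 21.9050 × 0.7 = 15.333 m while reacting, then v²/(2a_F) = 479.829 / 7.200 = 66.643 m while braking, for a total of 15.333 + 66.643 = 81.976 m.
Since a_F ≤ a_L and the follower starts braking later, the follower is never slower than the leader, so the closest approach is when both have stopped.
Minimum gap = 81.976 − 52.155 = 29.821 m.

Minimum gap ≈ 29.8 m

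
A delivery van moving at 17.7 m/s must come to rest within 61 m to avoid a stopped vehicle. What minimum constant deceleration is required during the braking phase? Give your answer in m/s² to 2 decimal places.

v² = 2a·d ⇒ a = v²/(2d) = 17.7000² / (2 × 61.000) = 313.290 / 122.000 = 2.5680 m/s².

Required deceleration ≈ 2.57 m/s²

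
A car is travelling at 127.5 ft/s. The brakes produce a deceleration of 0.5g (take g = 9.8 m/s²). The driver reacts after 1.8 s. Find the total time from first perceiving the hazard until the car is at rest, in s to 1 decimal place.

Total time ≈ 9.7 s

127.5 ft/s × 0.3048 = 38.8620 m/s.
a = 0.5 × 9.8 = 4.900 m/s².
Braking time = v/a = 38.8620 / 4.900 = 7.931 s.
Total = 1.8 + 7.931 = 9.731 s.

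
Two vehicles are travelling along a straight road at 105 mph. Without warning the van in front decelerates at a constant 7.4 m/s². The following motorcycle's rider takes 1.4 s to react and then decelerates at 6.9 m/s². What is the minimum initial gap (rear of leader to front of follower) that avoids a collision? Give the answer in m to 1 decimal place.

105 mph × 0.44704 = 46.9392 m/s.
Leader travels v²/(2a_L) = 2203.288 / 14.800 = 148.871 m before stopping.
Follower covers v·t_r = 46.9392 × 1.4 = 65.715 m while reacting, then v²/(2a_F) = 2203.288 / 13.800 = 159.659 m while braking, for a total of 65.715 + 159.659 = 225.374 m.
Since a_F ≤ a_L and the follower starts braking later, the follower is never slower than the leader, so the closest approach is when both have stopped.
Minimum gap = 225.374 − 148.871 = 76.503 m.

Minimum gap ≈ 76.5 m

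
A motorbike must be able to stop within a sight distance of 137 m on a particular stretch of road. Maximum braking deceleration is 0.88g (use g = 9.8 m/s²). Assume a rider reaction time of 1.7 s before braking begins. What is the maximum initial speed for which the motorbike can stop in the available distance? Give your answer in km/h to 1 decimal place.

Maximum speed ≈ 130.0 km/h

a = 0.88 × 9.8 = 8.624 m/s².
Stopping distance: v·t_r + v²/(2a) = 137 with t_r = 1.7 s and a = 8.624 m/s².
So v² + 29.322 v − 2362.98 = 0.
Positive root: v = −a·t_r + √((a·t_r)² + 2a·d) = −14.661 + √(214.945 + 2362.98) = 36.1123 m/s.
36.1123 m/s × 3.6 = 130.004 km/h.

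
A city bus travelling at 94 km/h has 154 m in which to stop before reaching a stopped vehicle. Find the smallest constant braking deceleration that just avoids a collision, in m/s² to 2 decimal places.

Required deceleration ≈ 2.21 m/s²

94 km/h ÷ 3.6 = 26.1111 m/s.
v² = 2a·d ⇒ a = v²/(2d) = 26.1111² / (2 × 154.000) = 681.790 / 308.000 = 2.2136 m/s².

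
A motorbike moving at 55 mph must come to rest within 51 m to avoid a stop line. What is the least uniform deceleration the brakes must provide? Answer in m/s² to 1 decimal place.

55 mph × 0.44704 = 24.5872 m/s.
v² = 2a·d ⇒ a = v²/(2d) = 24.5872² / (2 × 51.000) = 604.530 / 102.000 = 5.9268 m/s².

Required deceleration ≈ 5.9 m/s²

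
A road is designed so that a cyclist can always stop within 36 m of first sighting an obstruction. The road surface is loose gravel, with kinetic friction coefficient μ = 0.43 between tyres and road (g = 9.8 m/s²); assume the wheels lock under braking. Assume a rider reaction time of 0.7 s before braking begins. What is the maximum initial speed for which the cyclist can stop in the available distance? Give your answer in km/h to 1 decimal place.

Maximum speed ≈ 53.0 km/h

a = μg = 0.43 × 9.8 = 4.214 m/s².
Stopping distance: v·t_r + v²/(2a) = 36 with t_r = 0.7 s and a = 4.214 m/s².
So v² + 5.900 v − 303.41 = 0.
Positive root: v = −a·t_r + √((a·t_r)² + 2a·d) = −2.950 + √(8.703 + 303.41) = 14.7167 m/s.
14.7167 m/s × 3.6 = 52.980 km/h.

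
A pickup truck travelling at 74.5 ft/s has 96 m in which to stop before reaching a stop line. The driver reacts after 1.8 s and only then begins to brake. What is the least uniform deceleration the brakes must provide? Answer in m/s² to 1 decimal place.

Required deceleration ≈ 4.7 m/s²

74.5 ft/s × 0.3048 = 22.7076 m/s.
Distance covered during reaction = 22.7076 × 1.8 = 40.874 m.
Distance available for braking: 96 − 40.874 = 55.126 m.
v² = 2a·d ⇒ a = v²/(2d) = 22.7076² / (2 × 55.126) = 515.635 / 110.252 = 4.6769 m/s².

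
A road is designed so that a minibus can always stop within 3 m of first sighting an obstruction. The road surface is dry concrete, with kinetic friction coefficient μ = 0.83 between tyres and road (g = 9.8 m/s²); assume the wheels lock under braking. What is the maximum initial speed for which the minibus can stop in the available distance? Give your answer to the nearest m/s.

a = μg = 0.83 × 9.8 = 8.134 m/s².
v²/(2a) = d ⇒ v = √(2 × 8.134 × 3) = √48.80 = 6.9857 m/s.

Maximum speed ≈ 7 m/s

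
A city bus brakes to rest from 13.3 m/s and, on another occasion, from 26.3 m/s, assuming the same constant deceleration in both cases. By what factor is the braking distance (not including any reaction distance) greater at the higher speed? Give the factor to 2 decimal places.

Factor ≈ 3.91

Braking distance d = v²/(2a), so with a fixed, d ∝ v².
Factor = (26.3/13.3)² = 1.9774² = 3.9101.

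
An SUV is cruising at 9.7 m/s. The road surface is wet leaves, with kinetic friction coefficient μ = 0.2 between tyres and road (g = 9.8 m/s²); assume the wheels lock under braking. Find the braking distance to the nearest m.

a = μg = 0.2 × 9.8 = 1.960 m/s².
Braking distance = v²/(2a) = 9.7000² / (2 × 1.960) = 94.090 / 3.920 = 24.003 m.

Braking distance ≈ 24 m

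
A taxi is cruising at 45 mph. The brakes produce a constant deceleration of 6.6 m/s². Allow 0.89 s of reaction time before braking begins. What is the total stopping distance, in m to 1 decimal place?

45 mph × 0.44704 = 20.1168 m/s.
Reaction distance = v·t_r = 20.1168 × 0.89 = 17.904 m.
Braking distance = v²/(2a) = 20.1168² / (2 × 6.600) = 404.686 / 13.200 = 30.658 m.
Total = 17.904 + 30.658 = 48.562 m.

Total stopping distance ≈ 48.6 m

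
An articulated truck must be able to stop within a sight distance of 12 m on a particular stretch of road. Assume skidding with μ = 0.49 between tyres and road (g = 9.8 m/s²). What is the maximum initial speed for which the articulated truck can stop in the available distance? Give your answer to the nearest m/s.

a = μg = 0.49 × 9.8 = 4.802 m/s².
v²/(2a) = d ⇒ v = √(2 × 4.802 × 12) = √115.25 = 10.7355 m/s.

Maximum speed ≈ 11 m/s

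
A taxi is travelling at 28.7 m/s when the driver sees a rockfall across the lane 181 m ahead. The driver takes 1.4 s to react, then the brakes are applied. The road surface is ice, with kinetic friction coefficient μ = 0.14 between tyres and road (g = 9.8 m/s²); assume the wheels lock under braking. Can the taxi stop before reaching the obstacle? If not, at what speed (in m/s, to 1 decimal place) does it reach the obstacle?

a = μg = 0.14 × 9.8 = 1.372 m/s².
Reaction distance = 28.7000 × 1.4 = 40.180 m.
Braking distance needed to stop: v²/(2a) = 823.690 / 2.744 = 300.179 m, so total needed = 40.180 + 300.179 = 340.359 m > 181 m — it cannot stop.
Distance remaining when braking begins: 181 − 40.180 = 140.820 m.
v² = v₀² − 2a·d = 823.690 − 2 × 1.372 × 140.820 = 437.280 m²/s².
v = √437.280 = 20.911 m/s.

No — it strikes the obstacle at 20.9 m/s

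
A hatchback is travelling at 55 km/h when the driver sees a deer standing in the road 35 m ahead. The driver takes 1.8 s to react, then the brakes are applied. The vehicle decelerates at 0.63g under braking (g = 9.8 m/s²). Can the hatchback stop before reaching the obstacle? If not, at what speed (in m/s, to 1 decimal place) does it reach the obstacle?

No — it strikes the obstacle at 11.9 m/s

55 km/h ÷ 3.6 = 15.2778 m/s.
a = 0.63 × 9.8 = 6.174 m/s².
Reaction distance = 15.2778 × 1.8 = 27.500 m.
Braking distance needed to stop: v²/(2a) = 233.411 / 12.348 = 18.903 m, so total needed = 27.500 + 18.903 = 46.403 m > 35 m — it cannot stop.
Distance remaining when braking begins: 35 − 27.500 = 7.500 m.
v² = v₀² − 2a·d = 233.411 − 2 × 6.174 × 7.500 = 140.801 m²/s².
v = √140.801 = 11.866 m/s.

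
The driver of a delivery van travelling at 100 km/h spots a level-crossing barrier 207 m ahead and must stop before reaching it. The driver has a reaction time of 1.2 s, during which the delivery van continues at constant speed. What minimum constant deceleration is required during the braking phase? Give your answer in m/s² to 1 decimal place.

100 km/h ÷ 3.6 = 27.7778 m/s.
Distance covered during reaction = 27.7778 × 1.2 = 33.333 m.
Distance available for braking: 207 − 33.333 = 173.667 m.
v² = 2a·d ⇒ a = v²/(2d) = 27.7778² / (2 × 173.667) = 771.606 / 347.334 = 2.2215 m/s².

Required deceleration ≈ 2.2 m/s²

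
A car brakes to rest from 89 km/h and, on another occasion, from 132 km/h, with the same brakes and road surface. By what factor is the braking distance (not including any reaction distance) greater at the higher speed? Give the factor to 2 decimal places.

Braking distance d = v²/(2a), so with a fixed, d ∝ v².
Factor = (132/89)² = 1.4831² = 2.1996.

Factor ≈ 2.20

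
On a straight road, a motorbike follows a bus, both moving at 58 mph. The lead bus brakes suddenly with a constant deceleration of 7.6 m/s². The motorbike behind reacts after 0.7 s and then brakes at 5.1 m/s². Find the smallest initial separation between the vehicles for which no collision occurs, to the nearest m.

58 mph × 0.44704 = 25.9283 m/s.
Leader travels v²/(2a_L) = 672.277 / 15.200 = 44.229 m before stopping.
Follower covers v·t_r = 25.9283 × 0.7 = 18.150 m while reacting, then v²/(2a_F) = 672.277 / 10.200 = 65.910 m while braking, for a total of 18.150 + 65.910 = 84.060 m.
Since a_F ≤ a_L and the follower starts braking later, the follower is never slower than the leader, so the closest approach is when both have stopped.
Minimum gap = 84.060 − 44.229 = 39.831 m.

Minimum gap ≈ 40 m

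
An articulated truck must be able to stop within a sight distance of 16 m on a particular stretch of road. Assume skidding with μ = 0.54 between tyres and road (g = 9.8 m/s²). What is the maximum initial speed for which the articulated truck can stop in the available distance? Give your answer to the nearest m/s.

Maximum speed ≈ 13 m/s

a = μg = 0.54 × 9.8 = 5.292 m/s².
v²/(2a) = d ⇒ v = √(2 × 5.292 × 16) = √169.34 = 13.0131 m/s.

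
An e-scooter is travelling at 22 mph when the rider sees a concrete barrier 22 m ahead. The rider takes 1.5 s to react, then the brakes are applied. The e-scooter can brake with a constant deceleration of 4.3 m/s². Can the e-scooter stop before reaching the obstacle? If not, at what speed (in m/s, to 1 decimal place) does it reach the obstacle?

No — it strikes the obstacle at 5.9 m/s

22 mph × 0.44704 = 9.8349 m/s.
Reaction distance = 9.8349 × 1.5 = 14.752 m.
Braking distance needed to stop: v²/(2a) = 96.725 / 8.600 = 11.247 m, so total needed = 14.752 + 11.247 = 25.999 m > 22 m — it cannot stop.
Distance remaining when braking begins: 22 − 14.752 = 7.248 m.
v² = v₀² − 2a·d = 96.725 − 2 × 4.300 × 7.248 = 34.392 m²/s².
v = √34.392 = 5.864 m/s.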